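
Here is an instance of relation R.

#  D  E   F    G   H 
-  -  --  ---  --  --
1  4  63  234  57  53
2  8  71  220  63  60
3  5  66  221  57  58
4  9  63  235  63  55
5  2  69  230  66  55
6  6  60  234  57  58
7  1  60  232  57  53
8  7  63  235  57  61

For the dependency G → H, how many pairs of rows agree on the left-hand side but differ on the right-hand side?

9

G=57: violating pairs (1,3), (1,6), (1,8), (3,7), (3,8), (6,7), (6,8), (7,8) — 8 pairs.
G=63: violating pairs (2,4) — 1 pair.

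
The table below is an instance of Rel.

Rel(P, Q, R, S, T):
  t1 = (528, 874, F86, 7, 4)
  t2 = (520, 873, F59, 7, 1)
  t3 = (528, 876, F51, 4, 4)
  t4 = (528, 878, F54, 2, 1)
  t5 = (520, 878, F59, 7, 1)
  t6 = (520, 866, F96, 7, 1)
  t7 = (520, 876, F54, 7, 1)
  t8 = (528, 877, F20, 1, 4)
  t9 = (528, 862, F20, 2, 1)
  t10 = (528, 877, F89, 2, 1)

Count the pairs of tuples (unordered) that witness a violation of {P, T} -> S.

(P=528, T=4): violating pairs (1,3), (1,8), (3,8) — 3 pairs.
(P=520, T=1): all 4 rows agree on S — 0 pairs.
(P=528, T=1): all 3 rows agree on S — 0 pairs.

3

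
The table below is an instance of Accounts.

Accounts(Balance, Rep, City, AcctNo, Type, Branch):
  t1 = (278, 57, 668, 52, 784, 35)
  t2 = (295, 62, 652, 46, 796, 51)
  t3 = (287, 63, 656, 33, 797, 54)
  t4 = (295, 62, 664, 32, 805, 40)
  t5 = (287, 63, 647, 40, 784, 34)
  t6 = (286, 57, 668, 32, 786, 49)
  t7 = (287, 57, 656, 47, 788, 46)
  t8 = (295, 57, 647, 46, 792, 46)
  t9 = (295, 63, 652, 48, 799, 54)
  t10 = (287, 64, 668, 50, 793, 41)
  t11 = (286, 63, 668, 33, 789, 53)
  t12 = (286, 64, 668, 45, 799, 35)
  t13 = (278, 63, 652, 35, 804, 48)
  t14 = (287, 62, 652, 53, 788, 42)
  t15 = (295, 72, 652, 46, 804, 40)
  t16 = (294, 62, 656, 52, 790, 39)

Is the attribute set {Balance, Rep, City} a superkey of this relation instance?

Yes

All 16 rows have distinct {Balance, Rep, City} values, so {Balance, Rep, City} → (all attributes) holds and {Balance, Rep, City} is a superkey.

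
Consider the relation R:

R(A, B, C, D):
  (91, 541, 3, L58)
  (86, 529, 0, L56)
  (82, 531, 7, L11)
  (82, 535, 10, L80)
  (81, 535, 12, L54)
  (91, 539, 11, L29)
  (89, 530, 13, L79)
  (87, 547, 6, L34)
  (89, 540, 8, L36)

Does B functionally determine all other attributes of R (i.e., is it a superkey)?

Two distinct rows share B=535, so B does not determine every attribute — not a superkey.

No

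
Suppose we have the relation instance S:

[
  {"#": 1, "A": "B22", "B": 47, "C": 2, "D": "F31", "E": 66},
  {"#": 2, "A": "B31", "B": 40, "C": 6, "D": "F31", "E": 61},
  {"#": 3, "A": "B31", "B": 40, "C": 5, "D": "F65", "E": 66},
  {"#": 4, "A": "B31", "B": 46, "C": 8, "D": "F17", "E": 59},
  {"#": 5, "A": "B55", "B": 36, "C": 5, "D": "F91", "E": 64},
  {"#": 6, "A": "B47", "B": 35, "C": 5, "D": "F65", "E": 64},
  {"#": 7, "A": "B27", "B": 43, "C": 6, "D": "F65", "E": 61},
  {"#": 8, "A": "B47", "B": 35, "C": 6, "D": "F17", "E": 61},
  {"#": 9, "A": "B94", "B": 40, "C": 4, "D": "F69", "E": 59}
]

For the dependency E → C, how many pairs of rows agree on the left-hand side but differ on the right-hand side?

2

E=66: violating pairs (1,3) — 1 pair.
E=61: all 3 rows agree on C — 0 pairs.
E=59: violating pairs (4,9) — 1 pair.
E=64: all 2 rows agree on C — 0 pairs.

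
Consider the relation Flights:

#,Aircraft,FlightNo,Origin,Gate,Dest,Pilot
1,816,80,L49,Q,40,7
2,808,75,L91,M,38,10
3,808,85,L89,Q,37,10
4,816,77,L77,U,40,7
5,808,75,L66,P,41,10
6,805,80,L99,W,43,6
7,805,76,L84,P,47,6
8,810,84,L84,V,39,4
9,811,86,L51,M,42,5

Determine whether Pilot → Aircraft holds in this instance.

Yes

Pilot=7: rows 1, 4 → Aircraft = 816, 816 ✓
Pilot=10: rows 2, 3, 5 → Aircraft = 808, 808, 808 ✓
Pilot=6: rows 6, 7 → Aircraft = 805, 805 ✓
Pilot=4: row 8 → Aircraft = 810 ✓
Pilot=5: row 9 → Aircraft = 811 ✓
Every Pilot value is associated with a single Aircraft value, so Pilot → Aircraft holds.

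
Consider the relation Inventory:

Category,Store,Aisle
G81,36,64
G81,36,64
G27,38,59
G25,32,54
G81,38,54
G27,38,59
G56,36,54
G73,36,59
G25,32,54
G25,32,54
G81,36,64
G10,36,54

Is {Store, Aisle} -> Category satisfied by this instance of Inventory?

No

(Store=36, Aisle=64): 3 rows → Category = G81, G81, G81 ✓
(Store=38, Aisle=59): 2 rows → Category = G27, G27 ✓
(Store=32, Aisle=54): 3 rows → Category = G25, G25, G25 ✓
(Store=38, Aisle=54): 1 row → Category = G81 ✓
(Store=36, Aisle=54): 2 rows → Category takes values {G56, G10} — violation
(Store=36, Aisle=59): 1 row → Category = G73 ✓
Two rows agree on {Store, Aisle} but differ on Category, so {Store, Aisle} -> Category does not hold.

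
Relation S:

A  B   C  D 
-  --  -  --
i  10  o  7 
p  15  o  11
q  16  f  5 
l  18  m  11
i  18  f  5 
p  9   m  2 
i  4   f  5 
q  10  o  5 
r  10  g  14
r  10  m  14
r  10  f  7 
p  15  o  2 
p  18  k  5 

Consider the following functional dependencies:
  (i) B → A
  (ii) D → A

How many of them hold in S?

(i) B → A: B=10: 5 rows → A takes values {i, q, r} — violation; B=18: 3 rows → A takes values {l, i, p} — violation — fails.
(ii) D → A: D=7: 2 rows → A takes values {i, r} — violation; D=11: 2 rows → A takes values {p, l} — violation; D=5: 5 rows → A takes values {q, i, p} — violation — fails.
None of the 2 dependencies hold.

0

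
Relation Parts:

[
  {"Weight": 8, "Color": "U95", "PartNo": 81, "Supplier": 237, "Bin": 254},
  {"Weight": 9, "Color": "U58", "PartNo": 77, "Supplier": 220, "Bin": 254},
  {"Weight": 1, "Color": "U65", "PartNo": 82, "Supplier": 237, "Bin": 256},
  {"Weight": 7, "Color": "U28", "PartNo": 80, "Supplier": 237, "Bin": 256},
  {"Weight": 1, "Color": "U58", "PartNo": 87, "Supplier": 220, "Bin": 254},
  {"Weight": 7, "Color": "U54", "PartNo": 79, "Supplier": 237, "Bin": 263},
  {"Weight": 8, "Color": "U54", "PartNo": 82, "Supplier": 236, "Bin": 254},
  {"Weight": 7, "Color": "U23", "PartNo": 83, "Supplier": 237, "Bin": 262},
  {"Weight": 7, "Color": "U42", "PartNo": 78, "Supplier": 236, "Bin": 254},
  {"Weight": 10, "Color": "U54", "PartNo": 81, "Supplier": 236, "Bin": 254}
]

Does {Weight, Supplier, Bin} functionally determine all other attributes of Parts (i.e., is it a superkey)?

Yes

All 10 rows have distinct {Weight, Supplier, Bin} values, so {Weight, Supplier, Bin} → (all attributes) holds and {Weight, Supplier, Bin} is a superkey.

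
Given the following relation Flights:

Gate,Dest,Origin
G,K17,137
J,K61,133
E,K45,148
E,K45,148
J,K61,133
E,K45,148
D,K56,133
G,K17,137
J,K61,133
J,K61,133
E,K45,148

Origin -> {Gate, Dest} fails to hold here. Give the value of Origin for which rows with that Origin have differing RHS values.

133

Origin=137: 2 rows → {Gate,Dest} = (G, K17), (G, K17) ✓
Origin=133: 5 rows → {Gate,Dest} takes values {(J, K61), (D, K56)} — violation
Origin=148: 4 rows → {Gate,Dest} = (E, K45), (E, K45), (E, K45), (E, K45) ✓
The only Origin value with inconsistent RHS is Origin=133.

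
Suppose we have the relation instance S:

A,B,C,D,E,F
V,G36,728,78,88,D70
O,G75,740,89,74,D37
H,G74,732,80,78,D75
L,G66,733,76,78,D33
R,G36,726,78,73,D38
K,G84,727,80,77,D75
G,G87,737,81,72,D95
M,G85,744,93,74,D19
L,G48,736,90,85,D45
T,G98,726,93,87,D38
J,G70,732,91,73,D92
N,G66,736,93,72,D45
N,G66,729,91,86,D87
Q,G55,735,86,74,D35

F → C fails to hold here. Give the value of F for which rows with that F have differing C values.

D75

F=D70: 1 row → C = 728 ✓
F=D37: 1 row → C = 740 ✓
F=D75: 2 rows → C takes values {732, 727} — violation
F=D33: 1 row → C = 733 ✓
F=D38: 2 rows → C = 726, 726 ✓
F=D95: 1 row → C = 737 ✓
F=D19: 1 row → C = 744 ✓
F=D45: 2 rows → C = 736, 736 ✓
F=D92: 1 row → C = 732 ✓
F=D87: 1 row → C = 729 ✓
F=D35: 1 row → C = 735 ✓
The only F value with inconsistent C is F=D75.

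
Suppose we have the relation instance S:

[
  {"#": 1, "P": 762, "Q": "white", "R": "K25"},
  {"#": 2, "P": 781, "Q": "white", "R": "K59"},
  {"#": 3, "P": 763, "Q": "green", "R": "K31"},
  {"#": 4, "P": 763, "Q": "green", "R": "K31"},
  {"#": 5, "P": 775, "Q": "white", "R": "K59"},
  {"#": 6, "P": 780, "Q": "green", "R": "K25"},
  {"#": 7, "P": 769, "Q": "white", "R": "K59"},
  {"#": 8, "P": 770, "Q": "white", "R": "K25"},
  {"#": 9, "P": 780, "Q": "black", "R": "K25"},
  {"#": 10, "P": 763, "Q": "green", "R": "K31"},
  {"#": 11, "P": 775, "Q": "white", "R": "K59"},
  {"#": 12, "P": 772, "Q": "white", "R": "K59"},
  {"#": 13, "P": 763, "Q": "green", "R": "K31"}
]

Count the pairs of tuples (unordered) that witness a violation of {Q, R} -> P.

10

(Q=white, R=K25): violating pairs (1,8) — 1 pair.
(Q=white, R=K59): violating pairs (2,5), (2,7), (2,11), (2,12), (5,7), (5,12), (7,11), (7,12), (11,12) — 9 pairs.
(Q=green, R=K31): all 4 rows agree on P — 0 pairs.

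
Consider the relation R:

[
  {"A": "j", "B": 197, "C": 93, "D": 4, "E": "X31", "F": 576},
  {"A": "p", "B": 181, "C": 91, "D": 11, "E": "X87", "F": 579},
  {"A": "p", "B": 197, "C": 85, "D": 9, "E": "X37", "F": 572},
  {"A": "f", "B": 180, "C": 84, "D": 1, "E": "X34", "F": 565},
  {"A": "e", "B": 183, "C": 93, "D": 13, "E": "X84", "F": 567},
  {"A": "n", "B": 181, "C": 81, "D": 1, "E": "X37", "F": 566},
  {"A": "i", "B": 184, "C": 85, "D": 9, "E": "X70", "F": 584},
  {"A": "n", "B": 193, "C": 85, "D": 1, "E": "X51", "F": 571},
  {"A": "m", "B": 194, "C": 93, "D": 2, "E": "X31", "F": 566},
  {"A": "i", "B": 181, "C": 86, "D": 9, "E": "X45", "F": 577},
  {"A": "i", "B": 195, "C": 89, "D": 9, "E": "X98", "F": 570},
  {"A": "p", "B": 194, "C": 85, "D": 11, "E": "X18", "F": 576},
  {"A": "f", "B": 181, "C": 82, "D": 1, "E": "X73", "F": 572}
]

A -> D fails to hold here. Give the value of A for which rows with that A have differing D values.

p

A=j: 1 row → D = 4 ✓
A=p: 3 rows → D takes values {11, 9} — violation
A=f: 2 rows → D = 1, 1 ✓
A=e: 1 row → D = 13 ✓
A=n: 2 rows → D = 1, 1 ✓
A=i: 3 rows → D = 9, 9, 9 ✓
A=m: 1 row → D = 2 ✓
The only A value with inconsistent D is A=p.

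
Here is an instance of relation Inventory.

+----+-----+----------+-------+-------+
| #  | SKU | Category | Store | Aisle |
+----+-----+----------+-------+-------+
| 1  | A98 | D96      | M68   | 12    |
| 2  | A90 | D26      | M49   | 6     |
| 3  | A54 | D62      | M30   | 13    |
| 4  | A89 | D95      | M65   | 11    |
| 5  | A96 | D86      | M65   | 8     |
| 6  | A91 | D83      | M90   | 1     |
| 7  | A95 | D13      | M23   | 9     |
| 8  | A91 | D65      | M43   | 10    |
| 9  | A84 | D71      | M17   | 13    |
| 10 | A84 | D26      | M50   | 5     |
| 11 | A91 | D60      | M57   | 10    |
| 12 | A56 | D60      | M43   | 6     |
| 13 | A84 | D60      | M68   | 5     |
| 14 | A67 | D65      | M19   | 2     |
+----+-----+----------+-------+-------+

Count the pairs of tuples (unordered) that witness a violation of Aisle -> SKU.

Aisle=6: violating pairs (2,12) — 1 pair.
Aisle=13: violating pairs (3,9) — 1 pair.
Aisle=10: all 2 rows agree on SKU — 0 pairs.
Aisle=5: all 2 rows agree on SKU — 0 pairs.

2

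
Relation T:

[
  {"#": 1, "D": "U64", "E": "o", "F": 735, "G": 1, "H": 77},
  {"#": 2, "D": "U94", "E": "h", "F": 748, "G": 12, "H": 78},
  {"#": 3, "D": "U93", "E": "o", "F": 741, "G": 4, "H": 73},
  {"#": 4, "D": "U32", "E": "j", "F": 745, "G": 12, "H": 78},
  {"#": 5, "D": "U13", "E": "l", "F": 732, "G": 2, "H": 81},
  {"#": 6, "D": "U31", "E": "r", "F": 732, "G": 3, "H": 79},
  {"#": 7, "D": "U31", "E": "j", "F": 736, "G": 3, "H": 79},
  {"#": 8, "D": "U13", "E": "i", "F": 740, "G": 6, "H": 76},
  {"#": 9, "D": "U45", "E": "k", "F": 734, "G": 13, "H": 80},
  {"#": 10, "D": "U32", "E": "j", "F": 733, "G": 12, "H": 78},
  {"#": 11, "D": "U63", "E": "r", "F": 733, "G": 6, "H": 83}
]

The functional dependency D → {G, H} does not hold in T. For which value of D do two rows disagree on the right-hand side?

U13

D=U64: row 1 → {G,H} = (1, 77) ✓
D=U94: row 2 → {G,H} = (12, 78) ✓
D=U93: row 3 → {G,H} = (4, 73) ✓
D=U32: rows 4, 10 → {G,H} = (12, 78), (12, 78) ✓
D=U13: rows 5, 8 → {G,H} takes values {(2, 81), (6, 76)} — violation
D=U31: rows 6, 7 → {G,H} = (3, 79), (3, 79) ✓
D=U45: row 9 → {G,H} = (13, 80) ✓
D=U63: row 11 → {G,H} = (6, 83) ✓
The only D value with inconsistent RHS is D=U13.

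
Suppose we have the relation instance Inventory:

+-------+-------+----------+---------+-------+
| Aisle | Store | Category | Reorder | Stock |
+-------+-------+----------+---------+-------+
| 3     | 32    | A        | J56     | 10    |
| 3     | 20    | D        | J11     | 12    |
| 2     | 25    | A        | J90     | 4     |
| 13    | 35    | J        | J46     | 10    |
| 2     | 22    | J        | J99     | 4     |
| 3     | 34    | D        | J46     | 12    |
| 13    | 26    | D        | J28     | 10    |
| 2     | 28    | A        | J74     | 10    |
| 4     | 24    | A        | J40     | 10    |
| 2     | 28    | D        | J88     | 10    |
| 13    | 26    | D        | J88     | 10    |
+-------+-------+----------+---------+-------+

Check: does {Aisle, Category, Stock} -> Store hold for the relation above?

No

(Aisle=3, Category=A, Stock=10): 1 row → Store = 32 ✓
(Aisle=3, Category=D, Stock=12): 2 rows → Store takes values {20, 34} — violation
(Aisle=2, Category=A, Stock=4): 1 row → Store = 25 ✓
(Aisle=13, Category=J, Stock=10): 1 row → Store = 35 ✓
(Aisle=2, Category=J, Stock=4): 1 row → Store = 22 ✓
(Aisle=13, Category=D, Stock=10): 2 rows → Store = 26, 26 ✓
(Aisle=2, Category=A, Stock=10): 1 row → Store = 28 ✓
(Aisle=4, Category=A, Stock=10): 1 row → Store = 24 ✓
(Aisle=2, Category=D, Stock=10): 1 row → Store = 28 ✓
Two rows agree on {Aisle, Category, Stock} but differ on Store, so {Aisle, Category, Stock} -> Store does not hold.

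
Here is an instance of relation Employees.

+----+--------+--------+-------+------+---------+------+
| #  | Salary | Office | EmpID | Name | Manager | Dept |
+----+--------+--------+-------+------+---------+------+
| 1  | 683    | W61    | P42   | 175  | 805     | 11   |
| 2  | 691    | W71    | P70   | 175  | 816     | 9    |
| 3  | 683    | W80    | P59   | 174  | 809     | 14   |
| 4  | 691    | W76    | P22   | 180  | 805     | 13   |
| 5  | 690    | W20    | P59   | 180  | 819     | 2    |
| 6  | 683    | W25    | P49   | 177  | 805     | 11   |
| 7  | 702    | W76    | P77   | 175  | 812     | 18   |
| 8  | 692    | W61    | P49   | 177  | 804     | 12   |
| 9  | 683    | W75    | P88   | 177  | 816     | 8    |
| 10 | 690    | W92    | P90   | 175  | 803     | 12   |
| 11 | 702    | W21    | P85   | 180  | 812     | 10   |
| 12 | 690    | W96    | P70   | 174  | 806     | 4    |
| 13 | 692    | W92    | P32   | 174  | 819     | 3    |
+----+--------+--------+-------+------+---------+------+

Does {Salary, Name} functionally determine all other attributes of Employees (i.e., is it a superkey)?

No

Rows 6 and 9 have the same {Salary, Name} value (Salary=683, Name=177) but are distinct tuples, so {Salary, Name} does not determine every attribute — not a superkey.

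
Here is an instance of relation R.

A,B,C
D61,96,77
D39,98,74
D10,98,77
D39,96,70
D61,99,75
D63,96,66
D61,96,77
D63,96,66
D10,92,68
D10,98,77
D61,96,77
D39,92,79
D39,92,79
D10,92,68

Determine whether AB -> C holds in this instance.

Yes

(A=D61, B=96): 3 rows → C = 77, 77, 77 ✓
(A=D39, B=98): 1 row → C = 74 ✓
(A=D10, B=98): 2 rows → C = 77, 77 ✓
(A=D39, B=96): 1 row → C = 70 ✓
(A=D61, B=99): 1 row → C = 75 ✓
(A=D63, B=96): 2 rows → C = 66, 66 ✓
(A=D10, B=92): 2 rows → C = 68, 68 ✓
(A=D39, B=92): 2 rows → C = 79, 79 ✓
Every AB value is associated with a single C value, so AB -> C holds.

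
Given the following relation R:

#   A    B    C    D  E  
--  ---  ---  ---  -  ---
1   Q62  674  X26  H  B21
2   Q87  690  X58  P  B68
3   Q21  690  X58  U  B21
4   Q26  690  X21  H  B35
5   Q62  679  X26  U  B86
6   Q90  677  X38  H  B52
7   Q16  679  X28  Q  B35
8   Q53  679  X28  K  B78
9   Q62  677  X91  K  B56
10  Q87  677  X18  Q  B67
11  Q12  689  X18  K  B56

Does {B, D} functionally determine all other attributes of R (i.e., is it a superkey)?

All 11 rows have distinct {B, D} values, so {B, D} → (all attributes) holds and {B, D} is a superkey.

Yes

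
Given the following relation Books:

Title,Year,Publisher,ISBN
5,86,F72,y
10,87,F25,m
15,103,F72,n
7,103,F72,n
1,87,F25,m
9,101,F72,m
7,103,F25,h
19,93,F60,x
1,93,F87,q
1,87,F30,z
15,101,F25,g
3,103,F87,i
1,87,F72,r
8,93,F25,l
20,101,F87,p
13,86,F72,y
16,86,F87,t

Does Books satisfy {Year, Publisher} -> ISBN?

(Year=86, Publisher=F72): 2 rows → ISBN = y, y ✓
(Year=87, Publisher=F25): 2 rows → ISBN = m, m ✓
(Year=103, Publisher=F72): 2 rows → ISBN = n, n ✓
(Year=101, Publisher=F72): 1 row → ISBN = m ✓
(Year=103, Publisher=F25): 1 row → ISBN = h ✓
(Year=93, Publisher=F60): 1 row → ISBN = x ✓
(Year=93, Publisher=F87): 1 row → ISBN = q ✓
(Year=87, Publisher=F30): 1 row → ISBN = z ✓
(Year=101, Publisher=F25): 1 row → ISBN = g ✓
(Year=103, Publisher=F87): 1 row → ISBN = i ✓
(Year=87, Publisher=F72): 1 row → ISBN = r ✓
(Year=93, Publisher=F25): 1 row → ISBN = l ✓
(Year=101, Publisher=F87): 1 row → ISBN = p ✓
(Year=86, Publisher=F87): 1 row → ISBN = t ✓
Every {Year, Publisher} value is associated with a single ISBN value, so {Year, Publisher} -> ISBN holds.

Yes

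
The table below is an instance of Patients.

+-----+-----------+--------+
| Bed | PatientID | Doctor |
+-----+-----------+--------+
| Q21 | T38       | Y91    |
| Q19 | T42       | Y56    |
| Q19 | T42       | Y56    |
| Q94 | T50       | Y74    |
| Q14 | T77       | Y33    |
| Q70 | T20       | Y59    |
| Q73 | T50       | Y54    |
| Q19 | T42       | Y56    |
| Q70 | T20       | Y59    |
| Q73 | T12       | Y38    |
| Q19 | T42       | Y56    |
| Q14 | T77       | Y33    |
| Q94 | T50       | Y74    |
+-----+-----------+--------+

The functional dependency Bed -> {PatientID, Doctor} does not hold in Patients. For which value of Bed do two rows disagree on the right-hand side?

Bed=Q21: 1 row → {PatientID,Doctor} = (T38, Y91) ✓
Bed=Q19: 4 rows → {PatientID,Doctor} = (T42, Y56), (T42, Y56), (T42, Y56), (T42, Y56) ✓
Bed=Q94: 2 rows → {PatientID,Doctor} = (T50, Y74), (T50, Y74) ✓
Bed=Q14: 2 rows → {PatientID,Doctor} = (T77, Y33), (T77, Y33) ✓
Bed=Q70: 2 rows → {PatientID,Doctor} = (T20, Y59), (T20, Y59) ✓
Bed=Q73: 2 rows → {PatientID,Doctor} takes values {(T50, Y54), (T12, Y38)} — violation
The only Bed value with inconsistent RHS is Bed=Q73.

Q73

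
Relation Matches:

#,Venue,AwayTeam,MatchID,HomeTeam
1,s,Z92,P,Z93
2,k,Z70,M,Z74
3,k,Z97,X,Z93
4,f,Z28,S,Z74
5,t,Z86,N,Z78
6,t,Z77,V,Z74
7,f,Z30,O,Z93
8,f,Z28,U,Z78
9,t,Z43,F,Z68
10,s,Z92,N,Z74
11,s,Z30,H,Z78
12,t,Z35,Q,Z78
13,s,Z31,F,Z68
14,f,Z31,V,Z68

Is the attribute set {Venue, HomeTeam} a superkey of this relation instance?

No

Rows 5 and 12 have the same {Venue, HomeTeam} value (Venue=t, HomeTeam=Z78) but are distinct tuples, so {Venue, HomeTeam} does not determine every attribute — not a superkey.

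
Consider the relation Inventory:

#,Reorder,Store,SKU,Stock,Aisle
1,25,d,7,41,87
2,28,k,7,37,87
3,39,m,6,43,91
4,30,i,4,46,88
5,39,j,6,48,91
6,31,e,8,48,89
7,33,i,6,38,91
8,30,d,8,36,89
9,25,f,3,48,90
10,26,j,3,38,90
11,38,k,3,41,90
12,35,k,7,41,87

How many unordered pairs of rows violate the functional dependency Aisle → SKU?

Aisle=87: all 3 rows agree on SKU — 0 pairs.
Aisle=91: all 3 rows agree on SKU — 0 pairs.
Aisle=89: all 2 rows agree on SKU — 0 pairs.
Aisle=90: all 3 rows agree on SKU — 0 pairs.

0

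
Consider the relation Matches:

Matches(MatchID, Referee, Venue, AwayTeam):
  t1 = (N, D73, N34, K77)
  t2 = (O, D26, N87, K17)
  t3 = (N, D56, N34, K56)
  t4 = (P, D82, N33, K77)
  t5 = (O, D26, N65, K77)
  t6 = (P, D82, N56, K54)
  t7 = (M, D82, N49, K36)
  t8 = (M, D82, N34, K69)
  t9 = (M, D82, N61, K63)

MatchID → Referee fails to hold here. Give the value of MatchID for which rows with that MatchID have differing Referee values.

MatchID=N: rows 1, 3 → Referee takes values {D73, D56} — violation
MatchID=O: rows 2, 5 → Referee = D26, D26 ✓
MatchID=P: rows 4, 6 → Referee = D82, D82 ✓
MatchID=M: rows 7, 8, 9 → Referee = D82, D82, D82 ✓
The only MatchID value with inconsistent Referee is MatchID=N.

N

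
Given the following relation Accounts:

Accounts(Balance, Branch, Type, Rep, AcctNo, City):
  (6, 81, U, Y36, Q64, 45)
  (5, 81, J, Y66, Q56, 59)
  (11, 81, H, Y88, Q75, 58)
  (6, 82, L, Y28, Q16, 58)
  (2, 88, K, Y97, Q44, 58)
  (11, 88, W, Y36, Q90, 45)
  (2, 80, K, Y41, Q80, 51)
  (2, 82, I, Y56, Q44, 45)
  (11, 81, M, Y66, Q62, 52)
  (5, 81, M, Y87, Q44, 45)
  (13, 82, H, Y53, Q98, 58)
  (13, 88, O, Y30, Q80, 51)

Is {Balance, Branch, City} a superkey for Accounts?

Yes

All 12 rows have distinct {Balance, Branch, City} values, so {Balance, Branch, City} → (all attributes) holds and {Balance, Branch, City} is a superkey.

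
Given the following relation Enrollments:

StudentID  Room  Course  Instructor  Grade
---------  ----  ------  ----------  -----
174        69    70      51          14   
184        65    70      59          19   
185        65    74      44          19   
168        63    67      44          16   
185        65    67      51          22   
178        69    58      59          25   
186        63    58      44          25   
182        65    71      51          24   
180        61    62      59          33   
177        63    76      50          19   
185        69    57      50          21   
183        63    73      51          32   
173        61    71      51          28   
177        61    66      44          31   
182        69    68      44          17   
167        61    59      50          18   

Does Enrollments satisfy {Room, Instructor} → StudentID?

No

(Room=69, Instructor=51): 1 row → StudentID = 174 ✓
(Room=65, Instructor=59): 1 row → StudentID = 184 ✓
(Room=65, Instructor=44): 1 row → StudentID = 185 ✓
(Room=63, Instructor=44): 2 rows → StudentID takes values {168, 186} — violation
(Room=65, Instructor=51): 2 rows → StudentID takes values {185, 182} — violation
(Room=69, Instructor=59): 1 row → StudentID = 178 ✓
(Room=61, Instructor=59): 1 row → StudentID = 180 ✓
(Room=63, Instructor=50): 1 row → StudentID = 177 ✓
(Room=69, Instructor=50): 1 row → StudentID = 185 ✓
(Room=63, Instructor=51): 1 row → StudentID = 183 ✓
(Room=61, Instructor=51): 1 row → StudentID = 173 ✓
(Room=61, Instructor=44): 1 row → StudentID = 177 ✓
(Room=69, Instructor=44): 1 row → StudentID = 182 ✓
(Room=61, Instructor=50): 1 row → StudentID = 167 ✓
Two rows agree on {Room, Instructor} but differ on StudentID, so {Room, Instructor} → StudentID does not hold.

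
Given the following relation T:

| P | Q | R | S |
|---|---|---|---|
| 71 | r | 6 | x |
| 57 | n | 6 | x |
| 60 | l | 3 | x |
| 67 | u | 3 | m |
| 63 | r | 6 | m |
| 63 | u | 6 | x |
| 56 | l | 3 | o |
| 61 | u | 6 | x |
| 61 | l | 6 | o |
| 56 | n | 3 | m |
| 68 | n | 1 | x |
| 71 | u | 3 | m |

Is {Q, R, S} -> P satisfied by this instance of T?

(Q=r, R=6, S=x): 1 row → P = 71 ✓
(Q=n, R=6, S=x): 1 row → P = 57 ✓
(Q=l, R=3, S=x): 1 row → P = 60 ✓
(Q=u, R=3, S=m): 2 rows → P takes values {67, 71} — violation
(Q=r, R=6, S=m): 1 row → P = 63 ✓
(Q=u, R=6, S=x): 2 rows → P takes values {63, 61} — violation
(Q=l, R=3, S=o): 1 row → P = 56 ✓
(Q=l, R=6, S=o): 1 row → P = 61 ✓
(Q=n, R=3, S=m): 1 row → P = 56 ✓
(Q=n, R=1, S=x): 1 row → P = 68 ✓
Two rows agree on {Q, R, S} but differ on P, so {Q, R, S} -> P does not hold.

No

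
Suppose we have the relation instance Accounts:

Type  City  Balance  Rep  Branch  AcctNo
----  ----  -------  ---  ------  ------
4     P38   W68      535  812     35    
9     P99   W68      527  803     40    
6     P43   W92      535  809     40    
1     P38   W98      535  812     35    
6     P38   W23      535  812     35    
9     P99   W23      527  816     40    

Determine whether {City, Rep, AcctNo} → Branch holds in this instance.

No

(City=P38, Rep=535, AcctNo=35): 3 rows → Branch = 812, 812, 812 ✓
(City=P99, Rep=527, AcctNo=40): 2 rows → Branch takes values {803, 816} — violation
(City=P43, Rep=535, AcctNo=40): 1 row → Branch = 809 ✓
Two rows agree on {City, Rep, AcctNo} but differ on Branch, so {City, Rep, AcctNo} → Branch does not hold.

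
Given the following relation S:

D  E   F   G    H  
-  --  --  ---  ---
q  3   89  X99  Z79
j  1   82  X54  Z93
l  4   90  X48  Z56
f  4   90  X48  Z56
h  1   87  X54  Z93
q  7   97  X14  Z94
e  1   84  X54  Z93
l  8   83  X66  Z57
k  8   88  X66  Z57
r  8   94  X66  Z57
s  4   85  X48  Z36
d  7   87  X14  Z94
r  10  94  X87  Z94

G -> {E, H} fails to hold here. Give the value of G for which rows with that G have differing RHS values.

G=X99: 1 row → {E,H} = (3, Z79) ✓
G=X54: 3 rows → {E,H} = (1, Z93), (1, Z93), (1, Z93) ✓
G=X48: 3 rows → {E,H} takes values {(4, Z56), (4, Z36)} — violation
G=X14: 2 rows → {E,H} = (7, Z94), (7, Z94) ✓
G=X66: 3 rows → {E,H} = (8, Z57), (8, Z57), (8, Z57) ✓
G=X87: 1 row → {E,H} = (10, Z94) ✓
The only G value with inconsistent RHS is G=X48.

X48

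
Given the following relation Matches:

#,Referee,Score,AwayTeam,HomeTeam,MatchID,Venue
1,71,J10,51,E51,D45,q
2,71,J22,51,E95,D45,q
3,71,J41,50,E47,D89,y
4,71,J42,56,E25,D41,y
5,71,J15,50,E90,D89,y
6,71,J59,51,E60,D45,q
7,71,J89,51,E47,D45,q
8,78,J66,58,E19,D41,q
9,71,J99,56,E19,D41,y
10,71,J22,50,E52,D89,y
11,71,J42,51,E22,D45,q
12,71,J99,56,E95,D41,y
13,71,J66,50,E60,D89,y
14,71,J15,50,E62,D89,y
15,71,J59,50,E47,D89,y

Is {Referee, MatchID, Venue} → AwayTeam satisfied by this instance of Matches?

(Referee=71, MatchID=D45, Venue=q): rows 1, 2, 6, 7, 11 → AwayTeam = 51, 51, 51, 51, 51 ✓
(Referee=71, MatchID=D89, Venue=y): rows 3, 5, 10, 13, 14, 15 → AwayTeam = 50, 50, 50, 50, 50, 50 ✓
(Referee=71, MatchID=D41, Venue=y): rows 4, 9, 12 → AwayTeam = 56, 56, 56 ✓
(Referee=78, MatchID=D41, Venue=q): row 8 → AwayTeam = 58 ✓
Every {Referee, MatchID, Venue} value is associated with a single AwayTeam value, so {Referee, MatchID, Venue} → AwayTeam holds.

Yes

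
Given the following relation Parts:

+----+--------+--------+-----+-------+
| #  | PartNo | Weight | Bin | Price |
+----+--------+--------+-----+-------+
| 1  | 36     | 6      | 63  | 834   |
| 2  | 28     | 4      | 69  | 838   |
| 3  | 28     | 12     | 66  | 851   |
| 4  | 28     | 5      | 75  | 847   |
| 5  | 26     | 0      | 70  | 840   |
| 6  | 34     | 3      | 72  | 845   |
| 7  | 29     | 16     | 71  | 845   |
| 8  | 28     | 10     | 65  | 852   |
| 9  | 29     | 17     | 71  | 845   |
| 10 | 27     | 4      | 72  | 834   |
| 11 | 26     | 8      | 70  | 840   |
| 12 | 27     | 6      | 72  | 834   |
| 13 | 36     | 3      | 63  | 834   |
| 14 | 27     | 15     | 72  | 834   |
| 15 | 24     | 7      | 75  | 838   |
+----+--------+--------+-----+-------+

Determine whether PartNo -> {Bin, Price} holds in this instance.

No

PartNo=36: rows 1, 13 → {Bin,Price} = (63, 834), (63, 834) ✓
PartNo=28: rows 2, 3, 4, 8 → {Bin,Price} takes values {(69, 838), (66, 851), (75, 847), (65, 852)} — violation
PartNo=26: rows 5, 11 → {Bin,Price} = (70, 840), (70, 840) ✓
PartNo=34: row 6 → {Bin,Price} = (72, 845) ✓
PartNo=29: rows 7, 9 → {Bin,Price} = (71, 845), (71, 845) ✓
PartNo=27: rows 10, 12, 14 → {Bin,Price} = (72, 834), (72, 834), (72, 834) ✓
PartNo=24: row 15 → {Bin,Price} = (75, 838) ✓
Two rows agree on PartNo but differ on {Bin, Price}, so PartNo -> {Bin, Price} does not hold.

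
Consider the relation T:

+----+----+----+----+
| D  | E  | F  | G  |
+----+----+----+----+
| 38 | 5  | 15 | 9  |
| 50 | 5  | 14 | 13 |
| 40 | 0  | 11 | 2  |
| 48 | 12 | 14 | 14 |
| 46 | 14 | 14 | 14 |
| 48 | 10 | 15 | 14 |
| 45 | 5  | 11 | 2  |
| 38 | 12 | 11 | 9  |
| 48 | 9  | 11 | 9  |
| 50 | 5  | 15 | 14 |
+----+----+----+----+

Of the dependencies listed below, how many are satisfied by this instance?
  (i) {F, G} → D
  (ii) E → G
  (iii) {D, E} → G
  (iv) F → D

0

(i) {F, G} → D: (F=11, G=2): 2 rows → D takes values {40, 45} — violation; (F=14, G=14): 2 rows → D takes values {48, 46} — violation; (F=15, G=14): 2 rows → D takes values {48, 50} — violation; (F=11, G=9): 2 rows → D takes values {38, 48} — violation — fails.
(ii) E → G: E=5: 4 rows → G takes values {9, 13, 2, 14} — violation; E=12: 2 rows → G takes values {14, 9} — violation — fails.
(iii) {D, E} → G: (D=50, E=5): 2 rows → G takes values {13, 14} — violation — fails.
(iv) F → D: F=15: 3 rows → D takes values {38, 48, 50} — violation; F=14: 3 rows → D takes values {50, 48, 46} — violation; F=11: 4 rows → D takes values {40, 45, 38, 48} — violation — fails.
None of the 4 dependencies hold.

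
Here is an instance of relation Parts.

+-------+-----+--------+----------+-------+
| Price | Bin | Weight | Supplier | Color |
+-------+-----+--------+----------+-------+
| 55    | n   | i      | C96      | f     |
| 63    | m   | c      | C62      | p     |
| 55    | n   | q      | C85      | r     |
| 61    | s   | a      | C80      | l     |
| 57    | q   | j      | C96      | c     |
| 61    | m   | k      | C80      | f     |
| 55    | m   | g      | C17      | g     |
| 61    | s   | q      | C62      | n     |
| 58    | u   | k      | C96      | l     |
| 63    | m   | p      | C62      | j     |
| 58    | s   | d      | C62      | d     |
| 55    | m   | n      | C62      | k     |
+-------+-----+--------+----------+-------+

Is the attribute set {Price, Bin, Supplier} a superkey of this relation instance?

Two distinct rows share (Price=63, Bin=m, Supplier=C62), so {Price, Bin, Supplier} does not determine every attribute — not a superkey.

No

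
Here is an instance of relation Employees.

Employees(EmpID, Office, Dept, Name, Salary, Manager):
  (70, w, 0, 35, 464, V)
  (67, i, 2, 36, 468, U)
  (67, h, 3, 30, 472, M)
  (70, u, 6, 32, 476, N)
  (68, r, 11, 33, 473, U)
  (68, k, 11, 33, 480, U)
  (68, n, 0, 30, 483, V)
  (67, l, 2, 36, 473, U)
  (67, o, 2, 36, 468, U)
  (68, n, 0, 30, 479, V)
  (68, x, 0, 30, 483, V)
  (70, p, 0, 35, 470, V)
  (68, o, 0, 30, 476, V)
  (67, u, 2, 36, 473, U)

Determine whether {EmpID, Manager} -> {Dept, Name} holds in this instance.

Yes

(EmpID=70, Manager=V): 2 rows → {Dept,Name} = (0, 35), (0, 35) ✓
(EmpID=67, Manager=U): 4 rows → {Dept,Name} = (2, 36), (2, 36), (2, 36), (2, 36) ✓
(EmpID=67, Manager=M): 1 row → {Dept,Name} = (3, 30) ✓
(EmpID=70, Manager=N): 1 row → {Dept,Name} = (6, 32) ✓
(EmpID=68, Manager=U): 2 rows → {Dept,Name} = (11, 33), (11, 33) ✓
(EmpID=68, Manager=V): 4 rows → {Dept,Name} = (0, 30), (0, 30), (0, 30), (0, 30) ✓
Every {EmpID, Manager} value is associated with a single {Dept, Name} value, so {EmpID, Manager} -> {Dept, Name} holds.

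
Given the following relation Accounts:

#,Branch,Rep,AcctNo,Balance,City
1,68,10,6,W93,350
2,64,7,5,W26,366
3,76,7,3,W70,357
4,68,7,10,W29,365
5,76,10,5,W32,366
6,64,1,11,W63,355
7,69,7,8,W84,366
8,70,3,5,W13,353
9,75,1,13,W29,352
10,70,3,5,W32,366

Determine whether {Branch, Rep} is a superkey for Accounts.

Rows 8 and 10 have the same {Branch, Rep} value (Branch=70, Rep=3) but are distinct tuples, so {Branch, Rep} does not determine every attribute — not a superkey.

No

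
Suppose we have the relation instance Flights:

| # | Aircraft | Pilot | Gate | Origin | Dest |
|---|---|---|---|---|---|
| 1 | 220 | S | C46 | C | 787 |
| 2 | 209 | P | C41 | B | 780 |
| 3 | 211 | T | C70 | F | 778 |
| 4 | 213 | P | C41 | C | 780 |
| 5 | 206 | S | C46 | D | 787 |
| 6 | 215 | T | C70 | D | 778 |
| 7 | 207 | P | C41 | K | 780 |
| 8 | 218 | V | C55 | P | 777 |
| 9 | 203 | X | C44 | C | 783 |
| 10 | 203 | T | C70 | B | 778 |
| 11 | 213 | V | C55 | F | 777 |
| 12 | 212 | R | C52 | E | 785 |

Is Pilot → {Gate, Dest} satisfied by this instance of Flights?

Pilot=S: rows 1, 5 → {Gate,Dest} = (C46, 787), (C46, 787) ✓
Pilot=P: rows 2, 4, 7 → {Gate,Dest} = (C41, 780), (C41, 780), (C41, 780) ✓
Pilot=T: rows 3, 6, 10 → {Gate,Dest} = (C70, 778), (C70, 778), (C70, 778) ✓
Pilot=V: rows 8, 11 → {Gate,Dest} = (C55, 777), (C55, 777) ✓
Pilot=X: row 9 → {Gate,Dest} = (C44, 783) ✓
Pilot=R: row 12 → {Gate,Dest} = (C52, 785) ✓
Every Pilot value is associated with a single {Gate, Dest} value, so Pilot → {Gate, Dest} holds.

Yes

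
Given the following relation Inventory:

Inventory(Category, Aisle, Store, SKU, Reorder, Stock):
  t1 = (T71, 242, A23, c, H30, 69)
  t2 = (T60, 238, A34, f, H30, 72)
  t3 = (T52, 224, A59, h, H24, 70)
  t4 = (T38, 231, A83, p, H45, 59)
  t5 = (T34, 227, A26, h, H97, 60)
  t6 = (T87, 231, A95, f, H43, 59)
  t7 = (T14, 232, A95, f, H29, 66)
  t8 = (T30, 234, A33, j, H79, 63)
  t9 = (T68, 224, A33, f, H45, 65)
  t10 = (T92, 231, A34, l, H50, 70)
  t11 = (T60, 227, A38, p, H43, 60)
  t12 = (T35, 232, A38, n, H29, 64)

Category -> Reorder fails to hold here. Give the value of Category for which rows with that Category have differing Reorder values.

Category=T71: row 1 → Reorder = H30 ✓
Category=T60: rows 2, 11 → Reorder takes values {H30, H43} — violation
Category=T52: row 3 → Reorder = H24 ✓
Category=T38: row 4 → Reorder = H45 ✓
Category=T34: row 5 → Reorder = H97 ✓
Category=T87: row 6 → Reorder = H43 ✓
Category=T14: row 7 → Reorder = H29 ✓
Category=T30: row 8 → Reorder = H79 ✓
Category=T68: row 9 → Reorder = H45 ✓
Category=T92: row 10 → Reorder = H50 ✓
Category=T35: row 12 → Reorder = H29 ✓
The only Category value with inconsistent Reorder is Category=T60.

T60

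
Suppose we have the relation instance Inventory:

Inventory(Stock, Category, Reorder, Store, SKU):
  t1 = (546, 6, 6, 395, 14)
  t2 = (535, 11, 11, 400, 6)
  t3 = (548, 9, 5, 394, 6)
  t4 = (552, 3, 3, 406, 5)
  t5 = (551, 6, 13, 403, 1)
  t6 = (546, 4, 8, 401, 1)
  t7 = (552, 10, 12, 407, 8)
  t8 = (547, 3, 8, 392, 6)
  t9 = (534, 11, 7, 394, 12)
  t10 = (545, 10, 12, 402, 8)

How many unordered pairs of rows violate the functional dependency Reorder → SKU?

1

Reorder=8: violating pairs (6,8) — 1 pair.
Reorder=12: all 2 rows agree on SKU — 0 pairs.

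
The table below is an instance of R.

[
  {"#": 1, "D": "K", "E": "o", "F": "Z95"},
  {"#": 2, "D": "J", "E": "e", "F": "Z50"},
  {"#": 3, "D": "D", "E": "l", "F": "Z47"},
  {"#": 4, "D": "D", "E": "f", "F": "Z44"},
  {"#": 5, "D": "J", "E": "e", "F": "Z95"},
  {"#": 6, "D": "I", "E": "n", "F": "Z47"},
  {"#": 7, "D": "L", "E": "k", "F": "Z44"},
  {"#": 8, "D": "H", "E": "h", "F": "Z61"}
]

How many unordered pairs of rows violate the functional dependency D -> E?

D=J: all 2 rows agree on E — 0 pairs.
D=D: violating pairs (3,4) — 1 pair.

1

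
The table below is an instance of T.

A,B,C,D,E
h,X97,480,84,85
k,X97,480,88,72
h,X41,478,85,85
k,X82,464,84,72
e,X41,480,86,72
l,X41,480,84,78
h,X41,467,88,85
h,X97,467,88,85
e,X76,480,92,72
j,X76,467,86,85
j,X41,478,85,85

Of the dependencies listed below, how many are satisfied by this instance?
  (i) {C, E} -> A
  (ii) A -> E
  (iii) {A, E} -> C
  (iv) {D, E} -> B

1

(i) {C, E} -> A: (C=480, E=72): 3 rows → A takes values {k, e} — violation; (C=478, E=85): 2 rows → A takes values {h, j} — violation; (C=467, E=85): 3 rows → A takes values {h, j} — violation — fails.
(ii) A -> E: every LHS value maps to a single RHS value — holds.
(iii) {A, E} -> C: (A=h, E=85): 4 rows → C takes values {480, 478, 467} — violation; (A=k, E=72): 2 rows → C takes values {480, 464} — violation; (A=j, E=85): 2 rows → C takes values {467, 478} — violation — fails.
(iv) {D, E} -> B: (D=88, E=85): 2 rows → B takes values {X41, X97} — violation — fails.
1 of the 4 dependencies holds.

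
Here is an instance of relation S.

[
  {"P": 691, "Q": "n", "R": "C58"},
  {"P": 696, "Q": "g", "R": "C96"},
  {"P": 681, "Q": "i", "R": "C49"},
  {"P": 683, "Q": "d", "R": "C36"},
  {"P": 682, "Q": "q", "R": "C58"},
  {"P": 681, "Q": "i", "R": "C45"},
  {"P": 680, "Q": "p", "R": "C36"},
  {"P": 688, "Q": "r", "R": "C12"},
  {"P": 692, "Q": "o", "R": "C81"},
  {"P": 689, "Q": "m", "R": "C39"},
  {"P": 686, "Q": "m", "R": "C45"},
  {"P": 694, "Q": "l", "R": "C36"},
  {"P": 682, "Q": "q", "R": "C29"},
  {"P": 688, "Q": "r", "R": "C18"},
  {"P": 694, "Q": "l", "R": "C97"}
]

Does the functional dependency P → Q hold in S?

Yes

P=691: 1 row → Q = n ✓
P=696: 1 row → Q = g ✓
P=681: 2 rows → Q = i, i ✓
P=683: 1 row → Q = d ✓
P=682: 2 rows → Q = q, q ✓
P=680: 1 row → Q = p ✓
P=688: 2 rows → Q = r, r ✓
P=692: 1 row → Q = o ✓
P=689: 1 row → Q = m ✓
P=686: 1 row → Q = m ✓
P=694: 2 rows → Q = l, l ✓
Every P value is associated with a single Q value, so P → Q holds.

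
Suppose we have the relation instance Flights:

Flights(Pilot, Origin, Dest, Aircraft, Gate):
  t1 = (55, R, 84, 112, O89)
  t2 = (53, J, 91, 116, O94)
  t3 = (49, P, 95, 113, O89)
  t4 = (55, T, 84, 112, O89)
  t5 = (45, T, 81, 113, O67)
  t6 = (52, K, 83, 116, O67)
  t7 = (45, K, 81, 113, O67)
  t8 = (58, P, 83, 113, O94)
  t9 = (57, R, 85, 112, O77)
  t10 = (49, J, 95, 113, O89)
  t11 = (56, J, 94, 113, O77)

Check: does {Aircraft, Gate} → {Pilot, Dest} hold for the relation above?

(Aircraft=112, Gate=O89): rows 1, 4 → {Pilot,Dest} = (55, 84), (55, 84) ✓
(Aircraft=116, Gate=O94): row 2 → {Pilot,Dest} = (53, 91) ✓
(Aircraft=113, Gate=O89): rows 3, 10 → {Pilot,Dest} = (49, 95), (49, 95) ✓
(Aircraft=113, Gate=O67): rows 5, 7 → {Pilot,Dest} = (45, 81), (45, 81) ✓
(Aircraft=116, Gate=O67): row 6 → {Pilot,Dest} = (52, 83) ✓
(Aircraft=113, Gate=O94): row 8 → {Pilot,Dest} = (58, 83) ✓
(Aircraft=112, Gate=O77): row 9 → {Pilot,Dest} = (57, 85) ✓
(Aircraft=113, Gate=O77): row 11 → {Pilot,Dest} = (56, 94) ✓
Every {Aircraft, Gate} value is associated with a single {Pilot, Dest} value, so {Aircraft, Gate} → {Pilot, Dest} holds.

Yes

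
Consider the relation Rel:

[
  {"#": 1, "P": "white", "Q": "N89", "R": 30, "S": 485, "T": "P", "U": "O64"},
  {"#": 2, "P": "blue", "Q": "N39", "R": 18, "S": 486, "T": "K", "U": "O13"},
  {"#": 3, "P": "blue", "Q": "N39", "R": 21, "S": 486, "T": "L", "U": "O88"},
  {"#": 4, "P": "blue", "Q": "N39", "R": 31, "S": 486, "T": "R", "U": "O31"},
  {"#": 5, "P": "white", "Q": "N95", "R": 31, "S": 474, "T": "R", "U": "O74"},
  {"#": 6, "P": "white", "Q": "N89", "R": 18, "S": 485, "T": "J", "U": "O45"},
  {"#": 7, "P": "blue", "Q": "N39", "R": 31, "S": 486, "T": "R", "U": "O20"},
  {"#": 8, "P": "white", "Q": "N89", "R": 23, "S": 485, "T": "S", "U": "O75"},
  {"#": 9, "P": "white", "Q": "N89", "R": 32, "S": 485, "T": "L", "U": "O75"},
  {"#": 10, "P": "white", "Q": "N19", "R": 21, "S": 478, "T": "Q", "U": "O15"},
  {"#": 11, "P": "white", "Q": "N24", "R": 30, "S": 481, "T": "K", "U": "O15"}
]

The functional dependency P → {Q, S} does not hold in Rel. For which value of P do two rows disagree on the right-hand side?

P=white: rows 1, 5, 6, 8, 9, 10, 11 → {Q,S} takes values {(N89, 485), (N95, 474), (N19, 478), (N24, 481)} — violation
P=blue: rows 2, 3, 4, 7 → {Q,S} = (N39, 486), (N39, 486), (N39, 486), (N39, 486) ✓
The only P value with inconsistent RHS is P=white.

white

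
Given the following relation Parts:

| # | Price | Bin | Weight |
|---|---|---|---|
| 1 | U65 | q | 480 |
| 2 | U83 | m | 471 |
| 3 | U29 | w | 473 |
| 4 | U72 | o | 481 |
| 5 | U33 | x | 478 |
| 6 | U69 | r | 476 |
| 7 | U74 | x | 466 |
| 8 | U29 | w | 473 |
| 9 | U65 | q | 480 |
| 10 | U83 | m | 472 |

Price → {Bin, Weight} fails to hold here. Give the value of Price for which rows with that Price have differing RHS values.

Price=U65: rows 1, 9 → {Bin,Weight} = (q, 480), (q, 480) ✓
Price=U83: rows 2, 10 → {Bin,Weight} takes values {(m, 471), (m, 472)} — violation
Price=U29: rows 3, 8 → {Bin,Weight} = (w, 473), (w, 473) ✓
Price=U72: row 4 → {Bin,Weight} = (o, 481) ✓
Price=U33: row 5 → {Bin,Weight} = (x, 478) ✓
Price=U69: row 6 → {Bin,Weight} = (r, 476) ✓
Price=U74: row 7 → {Bin,Weight} = (x, 466) ✓
The only Price value with inconsistent RHS is Price=U83.

U83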